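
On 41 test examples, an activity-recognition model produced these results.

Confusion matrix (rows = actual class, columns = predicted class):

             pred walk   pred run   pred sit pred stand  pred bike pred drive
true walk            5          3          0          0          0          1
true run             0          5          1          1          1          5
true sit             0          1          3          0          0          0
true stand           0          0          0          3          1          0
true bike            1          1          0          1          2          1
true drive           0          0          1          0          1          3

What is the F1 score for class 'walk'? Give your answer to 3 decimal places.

Take TP from the diagonal, FP from the rest of the 'walk' prediction marginal, FN from the rest of the 'walk' actual marginal.
F1 score = 2·TP/(2·TP+FP+FN).
walk: TP=5, FP=0+0+0+1+0=1, FN=3+0+0+0+1=4 → 10/15 = 0.6667

0.667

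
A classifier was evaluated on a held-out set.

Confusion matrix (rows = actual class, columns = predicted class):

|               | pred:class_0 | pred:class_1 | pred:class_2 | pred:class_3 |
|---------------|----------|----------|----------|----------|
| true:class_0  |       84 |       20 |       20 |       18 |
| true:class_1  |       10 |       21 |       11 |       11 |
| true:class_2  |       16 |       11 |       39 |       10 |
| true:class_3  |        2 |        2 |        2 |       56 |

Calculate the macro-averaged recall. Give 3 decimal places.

Per-class recall (TP/(TP+FN)):
  class_0: TP=84, FN=20+20+18=58 → 84/142 = 0.5915
  class_1: TP=21, FN=10+11+11=32 → 21/53 = 0.3962
  class_2: TP=39, FN=16+11+10=37 → 39/76 = 0.5132
  class_3: TP=56, FN=2+2+2=6 → 56/62 = 0.9032
Macro-recall = mean = (0.5915 + 0.3962 + 0.5132 + 0.9032) / 4 = 0.601

0.601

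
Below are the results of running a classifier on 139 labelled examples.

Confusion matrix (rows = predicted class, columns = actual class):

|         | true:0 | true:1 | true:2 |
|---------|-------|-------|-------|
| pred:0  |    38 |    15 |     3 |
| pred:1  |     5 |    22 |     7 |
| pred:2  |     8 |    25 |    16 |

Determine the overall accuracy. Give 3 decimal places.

0.547

Accuracy = trace / total = (38+22+16=76) / 139 = 76/139 = 0.547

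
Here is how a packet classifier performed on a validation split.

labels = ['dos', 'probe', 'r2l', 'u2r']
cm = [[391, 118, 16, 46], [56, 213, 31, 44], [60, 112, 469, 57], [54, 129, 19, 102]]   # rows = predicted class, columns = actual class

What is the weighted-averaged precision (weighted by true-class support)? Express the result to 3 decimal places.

Per-class precision (TP/(TP+FP)):
  dos: TP=391, FP=118+16+46=180 → 391/571 = 0.6848
  probe: TP=213, FP=56+31+44=131 → 213/344 = 0.6192
  r2l: TP=469, FP=60+112+57=229 → 469/698 = 0.6719
  u2r: TP=102, FP=54+129+19=202 → 102/304 = 0.3355
Weighted-precision = Σ (supportᵢ/N)·precisionᵢ with N=1917: (561/1917)·0.6848 + (572/1917)·0.6192 + (535/1917)·0.6719 + (249/1917)·0.3355 = 0.616

0.616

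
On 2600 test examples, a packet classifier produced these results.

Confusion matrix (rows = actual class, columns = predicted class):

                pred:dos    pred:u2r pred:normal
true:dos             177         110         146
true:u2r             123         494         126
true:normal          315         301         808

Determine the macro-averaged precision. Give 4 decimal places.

0.5273

Per-class precision (TP/(TP+FP)):
  dos: TP=177, FP=123+315=438 → 177/615 = 0.28780
  u2r: TP=494, FP=110+301=411 → 494/905 = 0.54586
  normal: TP=808, FP=146+126=272 → 808/1080 = 0.74815
Macro-precision = mean = (0.28780 + 0.54586 + 0.74815) / 3 = 0.5273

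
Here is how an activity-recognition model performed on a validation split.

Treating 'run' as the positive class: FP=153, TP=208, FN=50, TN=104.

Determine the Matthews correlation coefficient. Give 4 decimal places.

0.2303

MCC = (TP·TN − FP·FN) / √((TP+FP)(TP+FN)(TN+FP)(TN+FN))
Numerator = 208·104 − 153·50 = 13982
Denominator = √(361·258·257·154) = √3686215764 = 60714.2139
MCC = 13982 / 60714.2139 = 0.2303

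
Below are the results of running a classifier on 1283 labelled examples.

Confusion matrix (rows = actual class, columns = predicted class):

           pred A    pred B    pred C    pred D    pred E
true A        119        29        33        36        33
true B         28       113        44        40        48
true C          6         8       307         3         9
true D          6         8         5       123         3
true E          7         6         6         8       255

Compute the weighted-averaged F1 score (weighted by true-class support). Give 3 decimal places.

Per-class F1 score (2·TP/(2·TP+FP+FN)):
  A: TP=119, FP=28+6+6+7=47, FN=29+33+36+33=131 → 238/416 = 0.5721
  B: TP=113, FP=29+8+8+6=51, FN=28+44+40+48=160 → 226/437 = 0.5172
  C: TP=307, FP=33+44+5+6=88, FN=6+8+3+9=26 → 614/728 = 0.8434
  D: TP=123, FP=36+40+3+8=87, FN=6+8+5+3=22 → 246/355 = 0.6930
  E: TP=255, FP=33+48+9+3=93, FN=7+6+6+8=27 → 510/630 = 0.8095
Weighted-F1 score = Σ (supportᵢ/N)·F1 scoreᵢ with N=1283: (250/1283)·0.5721 + (273/1283)·0.5172 + (333/1283)·0.8434 + (145/1283)·0.6930 + (282/1283)·0.8095 = 0.697

0.697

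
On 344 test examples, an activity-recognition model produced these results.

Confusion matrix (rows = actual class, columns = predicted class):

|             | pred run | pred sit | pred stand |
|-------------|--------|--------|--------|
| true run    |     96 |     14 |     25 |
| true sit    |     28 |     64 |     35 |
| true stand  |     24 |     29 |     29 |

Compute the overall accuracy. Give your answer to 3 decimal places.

Accuracy = trace / total = (96+64+29=189) / 344 = 189/344 = 0.549

0.549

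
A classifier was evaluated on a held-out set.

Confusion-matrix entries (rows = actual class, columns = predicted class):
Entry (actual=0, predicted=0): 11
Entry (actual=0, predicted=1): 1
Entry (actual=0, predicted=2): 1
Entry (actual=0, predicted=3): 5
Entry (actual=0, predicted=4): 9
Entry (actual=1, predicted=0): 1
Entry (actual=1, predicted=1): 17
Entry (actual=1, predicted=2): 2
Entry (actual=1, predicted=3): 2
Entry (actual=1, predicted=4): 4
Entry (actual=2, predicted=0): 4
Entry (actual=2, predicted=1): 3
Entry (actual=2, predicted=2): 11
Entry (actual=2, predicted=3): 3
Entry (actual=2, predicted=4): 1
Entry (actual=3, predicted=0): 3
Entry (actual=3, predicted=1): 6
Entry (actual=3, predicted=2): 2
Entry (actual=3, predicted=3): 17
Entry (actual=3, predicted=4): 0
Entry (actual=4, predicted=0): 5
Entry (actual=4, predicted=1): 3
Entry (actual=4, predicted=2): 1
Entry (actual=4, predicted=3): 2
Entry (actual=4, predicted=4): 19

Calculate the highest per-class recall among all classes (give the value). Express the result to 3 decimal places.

Per-class recall (TP/(TP+FN)):
  0: TP=11, FN=1+1+5+9=16 → 11/27 = 0.4074
  1: TP=17, FN=1+2+2+4=9 → 17/26 = 0.6538
  2: TP=11, FN=4+3+3+1=11 → 11/22 = 0.5000
  3: TP=17, FN=3+6+2+0=11 → 17/28 = 0.6071
  4: TP=19, FN=5+3+1+2=11 → 19/30 = 0.6333
Highest is class '1' with recall = 0.654.

0.654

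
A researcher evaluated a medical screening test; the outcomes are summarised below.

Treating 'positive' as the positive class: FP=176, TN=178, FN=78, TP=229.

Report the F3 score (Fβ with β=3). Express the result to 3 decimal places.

0.723

Fβ = (1+β²)·TP / ((1+β²)·TP + β²·FN + FP), with β²=9
= 10·229 / (10·229 + 9·78 + 176) = 0.723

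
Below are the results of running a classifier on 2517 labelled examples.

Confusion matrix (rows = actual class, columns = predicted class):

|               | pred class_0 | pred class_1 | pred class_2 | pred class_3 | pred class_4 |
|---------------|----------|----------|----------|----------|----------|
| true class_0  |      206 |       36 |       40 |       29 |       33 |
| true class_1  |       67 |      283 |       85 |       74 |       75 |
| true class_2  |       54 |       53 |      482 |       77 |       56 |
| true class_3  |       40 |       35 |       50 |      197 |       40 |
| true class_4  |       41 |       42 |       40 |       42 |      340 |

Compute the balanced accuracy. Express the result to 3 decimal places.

0.594

Balanced accuracy = mean of per-class recall.
  class_0: recall = 206/344 = 0.5988
  class_1: recall = 283/584 = 0.4846
  class_2: recall = 482/722 = 0.6676
  class_3: recall = 197/362 = 0.5442
  class_4: recall = 340/505 = 0.6733
Mean = (0.5988 + 0.4846 + 0.6676 + 0.5442 + 0.6733) / 5 = 0.594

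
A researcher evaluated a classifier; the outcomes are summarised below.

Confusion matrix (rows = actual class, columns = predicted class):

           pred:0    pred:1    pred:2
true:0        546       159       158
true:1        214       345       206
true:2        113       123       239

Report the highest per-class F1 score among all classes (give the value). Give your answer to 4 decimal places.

Per-class F1 score (2·TP/(2·TP+FP+FN)):
  0: TP=546, FP=214+113=327, FN=159+158=317 → 1092/1736 = 0.62903
  1: TP=345, FP=159+123=282, FN=214+206=420 → 690/1392 = 0.49569
  2: TP=239, FP=158+206=364, FN=113+123=236 → 478/1078 = 0.44341
Highest is class '0' with F1 score = 0.6290.

0.6290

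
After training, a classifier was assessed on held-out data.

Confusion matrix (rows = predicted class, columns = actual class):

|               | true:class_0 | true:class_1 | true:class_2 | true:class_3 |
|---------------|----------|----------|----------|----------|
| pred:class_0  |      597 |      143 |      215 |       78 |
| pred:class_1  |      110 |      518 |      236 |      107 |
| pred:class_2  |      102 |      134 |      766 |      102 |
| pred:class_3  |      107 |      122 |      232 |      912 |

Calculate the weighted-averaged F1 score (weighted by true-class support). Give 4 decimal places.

Per-class F1 score (2·TP/(2·TP+FP+FN)):
  class_0: TP=597, FP=143+215+78=436, FN=110+102+107=319 → 1194/1949 = 0.61262
  class_1: TP=518, FP=110+236+107=453, FN=143+134+122=399 → 1036/1888 = 0.54873
  class_2: TP=766, FP=102+134+102=338, FN=215+236+232=683 → 1532/2553 = 0.60008
  class_3: TP=912, FP=107+122+232=461, FN=78+107+102=287 → 1824/2572 = 0.70918
Weighted-F1 score = Σ (supportᵢ/N)·F1 scoreᵢ with N=4481: (916/4481)·0.61262 + (917/4481)·0.54873 + (1449/4481)·0.60008 + (1199/4481)·0.70918 = 0.6213

0.6213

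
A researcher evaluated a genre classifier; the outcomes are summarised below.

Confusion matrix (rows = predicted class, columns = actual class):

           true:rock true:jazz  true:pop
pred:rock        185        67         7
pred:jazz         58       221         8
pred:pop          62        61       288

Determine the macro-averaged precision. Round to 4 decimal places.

0.7284

Per-class precision (TP/(TP+FP)):
  rock: TP=185, FP=67+7=74 → 185/259 = 0.71429
  jazz: TP=221, FP=58+8=66 → 221/287 = 0.77003
  pop: TP=288, FP=62+61=123 → 288/411 = 0.70073
Macro-precision = mean = (0.71429 + 0.77003 + 0.70073) / 3 = 0.7284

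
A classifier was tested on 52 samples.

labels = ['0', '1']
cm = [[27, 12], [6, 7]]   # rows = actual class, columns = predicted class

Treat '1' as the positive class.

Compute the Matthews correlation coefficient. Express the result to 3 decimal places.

MCC = (TP·TN − FP·FN) / √((TP+FP)(TP+FN)(TN+FP)(TN+FN))
Numerator = 7·27 − 12·6 = 117
Denominator = √(19·13·39·33) = √317889 = 563.8165
MCC = 117 / 563.8165 = 0.208

0.208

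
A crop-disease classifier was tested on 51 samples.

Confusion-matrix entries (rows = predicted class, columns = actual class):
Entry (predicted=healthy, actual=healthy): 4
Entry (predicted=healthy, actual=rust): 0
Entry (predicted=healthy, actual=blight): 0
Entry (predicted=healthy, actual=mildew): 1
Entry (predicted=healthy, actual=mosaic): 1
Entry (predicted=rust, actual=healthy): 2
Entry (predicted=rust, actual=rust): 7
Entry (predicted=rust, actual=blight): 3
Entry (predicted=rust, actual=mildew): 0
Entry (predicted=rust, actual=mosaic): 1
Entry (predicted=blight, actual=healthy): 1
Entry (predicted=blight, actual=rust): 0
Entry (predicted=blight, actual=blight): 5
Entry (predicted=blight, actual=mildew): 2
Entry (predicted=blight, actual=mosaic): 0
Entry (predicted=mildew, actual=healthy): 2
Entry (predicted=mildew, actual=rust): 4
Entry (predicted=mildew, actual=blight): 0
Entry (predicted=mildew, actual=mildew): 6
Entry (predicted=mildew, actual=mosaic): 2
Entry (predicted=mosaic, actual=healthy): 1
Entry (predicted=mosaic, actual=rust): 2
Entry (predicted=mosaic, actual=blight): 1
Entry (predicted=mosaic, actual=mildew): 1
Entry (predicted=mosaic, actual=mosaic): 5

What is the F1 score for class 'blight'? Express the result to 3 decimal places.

0.588

Take TP from the diagonal, FP from the rest of the 'blight' prediction marginal, FN from the rest of the 'blight' actual marginal.
F1 score = 2·TP/(2·TP+FP+FN).
blight: TP=5, FP=1+0+2+0=3, FN=0+3+0+1=4 → 10/17 = 0.5882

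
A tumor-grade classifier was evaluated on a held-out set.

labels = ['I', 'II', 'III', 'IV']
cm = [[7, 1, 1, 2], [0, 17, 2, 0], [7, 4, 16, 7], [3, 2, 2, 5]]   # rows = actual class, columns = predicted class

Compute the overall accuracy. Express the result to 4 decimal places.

Accuracy = trace / total = (7+17+16+5=45) / 76 = 45/76 = 0.5921

0.5921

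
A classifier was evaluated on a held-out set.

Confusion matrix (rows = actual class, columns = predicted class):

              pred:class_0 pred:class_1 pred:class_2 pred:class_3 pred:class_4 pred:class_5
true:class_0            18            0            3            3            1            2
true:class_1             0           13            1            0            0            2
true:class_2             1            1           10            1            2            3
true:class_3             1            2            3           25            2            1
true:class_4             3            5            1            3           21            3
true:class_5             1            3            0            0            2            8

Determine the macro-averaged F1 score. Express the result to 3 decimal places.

Per-class F1 score (2·TP/(2·TP+FP+FN)):
  class_0: TP=18, FP=0+1+1+3+1=6, FN=0+3+3+1+2=9 → 36/51 = 0.7059
  class_1: TP=13, FP=0+1+2+5+3=11, FN=0+1+0+0+2=3 → 26/40 = 0.6500
  class_2: TP=10, FP=3+1+3+1+0=8, FN=1+1+1+2+3=8 → 20/36 = 0.5556
  class_3: TP=25, FP=3+0+1+3+0=7, FN=1+2+3+2+1=9 → 50/66 = 0.7576
  class_4: TP=21, FP=1+0+2+2+2=7, FN=3+5+1+3+3=15 → 42/64 = 0.6563
  class_5: TP=8, FP=2+2+3+1+3=11, FN=1+3+0+0+2=6 → 16/33 = 0.4848
Macro-F1 score = mean = (0.7059 + 0.6500 + 0.5556 + 0.7576 + 0.6563 + 0.4848) / 6 = 0.635

0.635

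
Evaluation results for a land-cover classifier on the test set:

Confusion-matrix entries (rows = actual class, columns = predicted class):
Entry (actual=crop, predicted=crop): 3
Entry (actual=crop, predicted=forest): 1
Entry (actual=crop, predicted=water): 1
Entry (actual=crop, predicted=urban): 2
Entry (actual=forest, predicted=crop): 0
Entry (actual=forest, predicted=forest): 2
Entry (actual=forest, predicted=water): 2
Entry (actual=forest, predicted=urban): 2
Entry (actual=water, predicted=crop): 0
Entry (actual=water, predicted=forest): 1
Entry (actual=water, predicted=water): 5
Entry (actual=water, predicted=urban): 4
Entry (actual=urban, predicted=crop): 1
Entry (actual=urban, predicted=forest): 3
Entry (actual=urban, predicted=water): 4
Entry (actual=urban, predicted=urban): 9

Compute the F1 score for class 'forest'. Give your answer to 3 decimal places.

Take TP from the diagonal, FP from the rest of the 'forest' prediction marginal, FN from the rest of the 'forest' actual marginal.
F1 score = 2·TP/(2·TP+FP+FN).
forest: TP=2, FP=1+1+3=5, FN=0+2+2=4 → 4/13 = 0.3077

0.308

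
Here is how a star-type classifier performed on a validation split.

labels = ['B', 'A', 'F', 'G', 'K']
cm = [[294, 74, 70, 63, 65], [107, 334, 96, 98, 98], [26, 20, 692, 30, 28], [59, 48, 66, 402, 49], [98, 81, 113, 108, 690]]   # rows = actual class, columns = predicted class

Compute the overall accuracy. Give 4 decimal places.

0.6332

Accuracy = trace / total = (294+334+692+402+690=2412) / 3809 = 2412/3809 = 0.6332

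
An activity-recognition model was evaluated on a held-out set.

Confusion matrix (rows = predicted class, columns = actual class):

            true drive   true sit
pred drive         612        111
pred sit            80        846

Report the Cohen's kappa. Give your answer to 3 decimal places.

0.764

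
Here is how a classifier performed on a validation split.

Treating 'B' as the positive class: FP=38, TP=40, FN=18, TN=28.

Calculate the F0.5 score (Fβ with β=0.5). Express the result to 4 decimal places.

Fβ = (1+β²)·TP / ((1+β²)·TP + β²·FN + FP), with β²=1/4
= 1.25·40 / (1.25·40 + 0.25·18 + 38) = 0.5405

0.5405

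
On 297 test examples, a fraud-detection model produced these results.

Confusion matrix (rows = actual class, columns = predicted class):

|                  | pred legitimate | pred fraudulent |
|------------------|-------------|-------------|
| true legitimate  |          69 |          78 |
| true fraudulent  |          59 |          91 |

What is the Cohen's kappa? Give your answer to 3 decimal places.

Observed agreement pₒ = trace/N = 160/297 = 0.5387
Expected agreement pₑ = Σ (rowᵢ·colᵢ)/N² = (147·128 + 150·169)/297² = 0.5007
κ = (pₒ − pₑ)/(1 − pₑ) = (0.5387 − 0.5007)/(1 − 0.5007) = 0.076

0.076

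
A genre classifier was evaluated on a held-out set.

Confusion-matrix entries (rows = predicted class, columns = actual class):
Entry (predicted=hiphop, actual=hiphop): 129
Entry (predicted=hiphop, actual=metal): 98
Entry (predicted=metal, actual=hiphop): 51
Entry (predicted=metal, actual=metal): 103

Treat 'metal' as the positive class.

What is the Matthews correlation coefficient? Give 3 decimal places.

MCC = (TP·TN − FP·FN) / √((TP+FP)(TP+FN)(TN+FP)(TN+FN))
Numerator = 103·129 − 51·98 = 8289
Denominator = √(154·201·180·227) = √1264780440 = 35563.7518
MCC = 8289 / 35563.7518 = 0.233

0.233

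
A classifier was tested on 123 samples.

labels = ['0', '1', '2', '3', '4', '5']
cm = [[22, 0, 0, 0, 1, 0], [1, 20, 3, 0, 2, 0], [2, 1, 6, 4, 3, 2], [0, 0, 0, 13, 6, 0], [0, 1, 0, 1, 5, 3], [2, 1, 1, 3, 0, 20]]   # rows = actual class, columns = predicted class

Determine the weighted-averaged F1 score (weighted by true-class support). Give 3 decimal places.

0.699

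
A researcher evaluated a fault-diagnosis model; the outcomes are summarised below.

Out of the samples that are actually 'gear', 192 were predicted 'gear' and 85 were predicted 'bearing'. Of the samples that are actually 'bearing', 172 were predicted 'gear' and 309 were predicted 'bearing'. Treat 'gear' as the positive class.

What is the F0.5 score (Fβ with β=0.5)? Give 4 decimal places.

Fβ = (1+β²)·TP / ((1+β²)·TP + β²·FN + FP), with β²=1/4
= 1.25·192 / (1.25·192 + 0.25·85 + 172) = 0.5540

0.5540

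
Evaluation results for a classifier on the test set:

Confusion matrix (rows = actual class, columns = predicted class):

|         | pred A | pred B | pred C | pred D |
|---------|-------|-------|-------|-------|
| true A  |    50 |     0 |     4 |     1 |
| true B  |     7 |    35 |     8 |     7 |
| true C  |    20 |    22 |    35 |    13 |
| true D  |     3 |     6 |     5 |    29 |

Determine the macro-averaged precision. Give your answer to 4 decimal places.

0.6084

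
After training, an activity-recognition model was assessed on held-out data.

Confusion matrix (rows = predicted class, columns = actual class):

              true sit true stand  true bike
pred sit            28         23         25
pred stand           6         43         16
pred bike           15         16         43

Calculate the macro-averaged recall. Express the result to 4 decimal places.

0.5359

Per-class recall (TP/(TP+FN)):
  sit: TP=28, FN=6+15=21 → 28/49 = 0.57143
  stand: TP=43, FN=23+16=39 → 43/82 = 0.52439
  bike: TP=43, FN=25+16=41 → 43/84 = 0.51190
Macro-recall = mean = (0.57143 + 0.52439 + 0.51190) / 3 = 0.5359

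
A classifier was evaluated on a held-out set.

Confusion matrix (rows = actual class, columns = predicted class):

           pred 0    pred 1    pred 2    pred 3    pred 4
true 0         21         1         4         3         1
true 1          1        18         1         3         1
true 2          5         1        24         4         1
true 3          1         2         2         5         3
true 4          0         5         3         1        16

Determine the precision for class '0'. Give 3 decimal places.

0.750

precision = TP/(TP+FP).
0: TP=21, FP=1+5+1+0=7 → 21/28 = 0.7500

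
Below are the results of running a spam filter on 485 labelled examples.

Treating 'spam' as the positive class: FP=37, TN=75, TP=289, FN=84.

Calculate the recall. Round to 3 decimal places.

0.775

Recall = TP/(TP+FN) = 289/(289+84) = 289/373 = 0.775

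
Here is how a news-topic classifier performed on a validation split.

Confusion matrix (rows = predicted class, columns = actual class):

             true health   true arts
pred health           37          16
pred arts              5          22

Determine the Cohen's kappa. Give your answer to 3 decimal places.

Observed agreement pₒ = trace/N = 59/80 = 0.7375
Expected agreement pₑ = Σ (rowᵢ·colᵢ)/N² = (42·53 + 38·27)/80² = 0.5081
κ = (pₒ − pₑ)/(1 − pₑ) = (0.7375 − 0.5081)/(1 − 0.5081) = 0.466

0.466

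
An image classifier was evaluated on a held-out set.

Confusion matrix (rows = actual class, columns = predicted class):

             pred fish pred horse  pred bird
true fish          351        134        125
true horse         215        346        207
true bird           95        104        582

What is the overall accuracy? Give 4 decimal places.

0.5924

Accuracy = trace / total = (351+346+582=1279) / 2159 = 1279/2159 = 0.5924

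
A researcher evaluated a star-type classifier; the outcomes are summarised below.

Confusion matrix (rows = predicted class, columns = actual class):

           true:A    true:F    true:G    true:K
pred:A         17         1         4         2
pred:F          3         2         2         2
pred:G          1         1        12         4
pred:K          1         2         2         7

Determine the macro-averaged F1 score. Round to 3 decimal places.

0.539

Per-class F1 score (2·TP/(2·TP+FP+FN)):
  A: TP=17, FP=1+4+2=7, FN=3+1+1=5 → 34/46 = 0.7391
  F: TP=2, FP=3+2+2=7, FN=1+1+2=4 → 4/15 = 0.2667
  G: TP=12, FP=1+1+4=6, FN=4+2+2=8 → 24/38 = 0.6316
  K: TP=7, FP=1+2+2=5, FN=2+2+4=8 → 14/27 = 0.5185
Macro-F1 score = mean = (0.7391 + 0.2667 + 0.6316 + 0.5185) / 4 = 0.539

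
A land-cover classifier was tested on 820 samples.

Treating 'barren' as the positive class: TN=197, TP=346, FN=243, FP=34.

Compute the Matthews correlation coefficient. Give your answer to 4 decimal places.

0.3971

MCC = (TP·TN − FP·FN) / √((TP+FP)(TP+FN)(TN+FP)(TN+FN))
Numerator = 346·197 − 34·243 = 59900
Denominator = √(380·589·231·440) = √22749064800 = 150827.9311
MCC = 59900 / 150827.9311 = 0.3971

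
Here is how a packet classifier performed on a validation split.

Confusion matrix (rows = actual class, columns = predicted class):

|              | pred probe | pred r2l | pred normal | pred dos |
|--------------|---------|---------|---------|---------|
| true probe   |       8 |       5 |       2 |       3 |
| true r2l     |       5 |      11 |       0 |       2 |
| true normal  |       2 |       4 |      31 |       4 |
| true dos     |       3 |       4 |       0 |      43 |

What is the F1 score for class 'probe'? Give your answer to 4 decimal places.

0.4444

One-vs-rest for 'probe': TP = diagonal; FP = other classes predicted 'probe'; FN = 'probe' predicted as other.
F1 score = 2·TP/(2·TP+FP+FN).
probe: TP=8, FP=5+2+3=10, FN=5+2+3=10 → 16/36 = 0.44444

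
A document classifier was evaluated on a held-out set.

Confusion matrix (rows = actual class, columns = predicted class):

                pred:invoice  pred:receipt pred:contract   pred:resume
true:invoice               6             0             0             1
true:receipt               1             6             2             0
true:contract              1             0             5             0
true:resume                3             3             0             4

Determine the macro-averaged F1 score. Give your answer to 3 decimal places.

Per-class F1 score (2·TP/(2·TP+FP+FN)):
  invoice: TP=6, FP=1+1+3=5, FN=0+0+1=1 → 12/18 = 0.6667
  receipt: TP=6, FP=0+0+3=3, FN=1+2+0=3 → 12/18 = 0.6667
  contract: TP=5, FP=0+2+0=2, FN=1+0+0=1 → 10/13 = 0.7692
  resume: TP=4, FP=1+0+0=1, FN=3+3+0=6 → 8/15 = 0.5333
Macro-F1 score = mean = (0.6667 + 0.6667 + 0.7692 + 0.5333) / 4 = 0.659

0.659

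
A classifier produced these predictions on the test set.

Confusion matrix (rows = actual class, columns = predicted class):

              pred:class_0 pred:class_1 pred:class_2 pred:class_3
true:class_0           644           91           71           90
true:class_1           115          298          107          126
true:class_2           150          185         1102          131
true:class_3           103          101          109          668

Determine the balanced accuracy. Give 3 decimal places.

Balanced accuracy = mean of per-class recall.
  class_0: recall = 644/896 = 0.7188
  class_1: recall = 298/646 = 0.4613
  class_2: recall = 1102/1568 = 0.7028
  class_3: recall = 668/981 = 0.6809
Mean = (0.7188 + 0.4613 + 0.7028 + 0.6809) / 4 = 0.641

0.641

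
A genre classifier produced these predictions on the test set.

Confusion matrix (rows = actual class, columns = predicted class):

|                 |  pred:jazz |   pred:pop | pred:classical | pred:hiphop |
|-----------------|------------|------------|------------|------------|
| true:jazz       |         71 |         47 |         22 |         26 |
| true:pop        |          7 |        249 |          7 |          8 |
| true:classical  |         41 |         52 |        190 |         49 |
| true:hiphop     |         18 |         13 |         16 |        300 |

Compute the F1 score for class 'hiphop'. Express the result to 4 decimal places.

0.8219

One-vs-rest for 'hiphop': TP = diagonal; FP = other classes predicted 'hiphop'; FN = 'hiphop' predicted as other.
F1 score = 2·TP/(2·TP+FP+FN).
hiphop: TP=300, FP=26+8+49=83, FN=18+13+16=47 → 600/730 = 0.82192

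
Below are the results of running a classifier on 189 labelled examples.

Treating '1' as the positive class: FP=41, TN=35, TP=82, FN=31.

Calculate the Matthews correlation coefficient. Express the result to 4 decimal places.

MCC = (TP·TN − FP·FN) / √((TP+FP)(TP+FN)(TN+FP)(TN+FN))
Numerator = 82·35 − 41·31 = 1599
Denominator = √(123·113·76·66) = √69717384 = 8349.6936
MCC = 1599 / 8349.6936 = 0.1915

0.1915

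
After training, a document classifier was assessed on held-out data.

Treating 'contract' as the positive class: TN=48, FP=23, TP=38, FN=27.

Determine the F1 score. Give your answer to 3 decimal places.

0.603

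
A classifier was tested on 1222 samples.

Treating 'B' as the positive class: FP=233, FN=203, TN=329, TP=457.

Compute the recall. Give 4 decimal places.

Recall = TP/(TP+FN) = 457/(457+203) = 457/660 = 0.6924

0.6924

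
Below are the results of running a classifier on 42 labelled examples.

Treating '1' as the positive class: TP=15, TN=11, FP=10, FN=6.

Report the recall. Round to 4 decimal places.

0.7143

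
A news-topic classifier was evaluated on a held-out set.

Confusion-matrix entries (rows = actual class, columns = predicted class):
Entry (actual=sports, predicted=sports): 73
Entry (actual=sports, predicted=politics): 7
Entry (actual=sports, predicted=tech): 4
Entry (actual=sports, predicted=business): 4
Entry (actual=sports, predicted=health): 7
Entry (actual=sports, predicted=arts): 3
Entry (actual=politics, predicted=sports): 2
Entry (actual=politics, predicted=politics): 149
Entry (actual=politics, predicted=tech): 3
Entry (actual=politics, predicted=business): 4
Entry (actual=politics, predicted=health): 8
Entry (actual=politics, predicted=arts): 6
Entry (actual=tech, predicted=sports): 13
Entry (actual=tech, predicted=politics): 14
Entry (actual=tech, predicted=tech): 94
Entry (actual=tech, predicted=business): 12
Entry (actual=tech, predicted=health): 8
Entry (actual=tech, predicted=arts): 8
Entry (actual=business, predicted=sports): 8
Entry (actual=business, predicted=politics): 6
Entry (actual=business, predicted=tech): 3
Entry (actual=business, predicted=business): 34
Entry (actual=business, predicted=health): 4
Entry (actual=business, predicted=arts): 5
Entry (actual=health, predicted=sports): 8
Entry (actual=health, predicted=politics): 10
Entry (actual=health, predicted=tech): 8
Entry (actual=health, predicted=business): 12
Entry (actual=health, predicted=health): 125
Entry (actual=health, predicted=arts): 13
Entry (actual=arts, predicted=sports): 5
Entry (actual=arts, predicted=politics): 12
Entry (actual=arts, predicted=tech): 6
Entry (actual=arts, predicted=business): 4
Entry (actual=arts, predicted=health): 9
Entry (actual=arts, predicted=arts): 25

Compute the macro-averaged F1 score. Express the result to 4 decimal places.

0.6488

Per-class F1 score (2·TP/(2·TP+FP+FN)):
  sports: TP=73, FP=2+13+8+8+5=36, FN=7+4+4+7+3=25 → 146/207 = 0.70531
  politics: TP=149, FP=7+14+6+10+12=49, FN=2+3+4+8+6=23 → 298/370 = 0.80541
  tech: TP=94, FP=4+3+3+8+6=24, FN=13+14+12+8+8=55 → 188/267 = 0.70412
  business: TP=34, FP=4+4+12+12+4=36, FN=8+6+3+4+5=26 → 68/130 = 0.52308
  health: TP=125, FP=7+8+8+4+9=36, FN=8+10+8+12+13=51 → 250/337 = 0.74184
  arts: TP=25, FP=3+6+8+5+13=35, FN=5+12+6+4+9=36 → 50/121 = 0.41322
Macro-F1 score = mean = (0.70531 + 0.80541 + 0.70412 + 0.52308 + 0.74184 + 0.41322) / 6 = 0.6488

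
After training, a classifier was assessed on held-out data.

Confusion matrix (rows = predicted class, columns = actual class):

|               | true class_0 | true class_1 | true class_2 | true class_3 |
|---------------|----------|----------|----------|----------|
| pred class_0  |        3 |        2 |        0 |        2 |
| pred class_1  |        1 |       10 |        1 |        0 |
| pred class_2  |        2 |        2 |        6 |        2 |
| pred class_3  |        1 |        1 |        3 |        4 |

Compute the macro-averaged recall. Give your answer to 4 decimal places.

Per-class recall (TP/(TP+FN)):
  class_0: TP=3, FN=1+2+1=4 → 3/7 = 0.42857
  class_1: TP=10, FN=2+2+1=5 → 10/15 = 0.66667
  class_2: TP=6, FN=0+1+3=4 → 6/10 = 0.60000
  class_3: TP=4, FN=2+0+2=4 → 4/8 = 0.50000
Macro-recall = mean = (0.42857 + 0.66667 + 0.60000 + 0.50000) / 4 = 0.5488

0.5488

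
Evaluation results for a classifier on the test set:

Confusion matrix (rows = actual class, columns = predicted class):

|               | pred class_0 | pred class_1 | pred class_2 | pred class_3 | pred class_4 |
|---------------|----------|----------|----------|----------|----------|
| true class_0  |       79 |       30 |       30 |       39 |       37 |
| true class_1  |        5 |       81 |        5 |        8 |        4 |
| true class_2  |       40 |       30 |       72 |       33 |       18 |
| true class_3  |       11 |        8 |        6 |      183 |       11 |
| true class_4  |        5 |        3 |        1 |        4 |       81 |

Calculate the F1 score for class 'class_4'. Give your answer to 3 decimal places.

0.661

One-vs-rest for 'class_4': TP = diagonal; FP = other classes predicted 'class_4'; FN = 'class_4' predicted as other.
F1 score = 2·TP/(2·TP+FP+FN).
class_4: TP=81, FP=37+4+18+11=70, FN=5+3+1+4=13 → 162/245 = 0.6612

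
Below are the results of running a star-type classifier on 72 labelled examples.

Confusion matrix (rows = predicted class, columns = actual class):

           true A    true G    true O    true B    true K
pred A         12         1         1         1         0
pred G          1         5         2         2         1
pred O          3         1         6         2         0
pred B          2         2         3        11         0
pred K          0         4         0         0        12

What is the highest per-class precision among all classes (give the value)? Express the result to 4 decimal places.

Per-class precision (TP/(TP+FP)):
  A: TP=12, FP=1+1+1+0=3 → 12/15 = 0.80000
  G: TP=5, FP=1+2+2+1=6 → 5/11 = 0.45455
  O: TP=6, FP=3+1+2+0=6 → 6/12 = 0.50000
  B: TP=11, FP=2+2+3+0=7 → 11/18 = 0.61111
  K: TP=12, FP=0+4+0+0=4 → 12/16 = 0.75000
Highest is class 'A' with precision = 0.8000.

0.8000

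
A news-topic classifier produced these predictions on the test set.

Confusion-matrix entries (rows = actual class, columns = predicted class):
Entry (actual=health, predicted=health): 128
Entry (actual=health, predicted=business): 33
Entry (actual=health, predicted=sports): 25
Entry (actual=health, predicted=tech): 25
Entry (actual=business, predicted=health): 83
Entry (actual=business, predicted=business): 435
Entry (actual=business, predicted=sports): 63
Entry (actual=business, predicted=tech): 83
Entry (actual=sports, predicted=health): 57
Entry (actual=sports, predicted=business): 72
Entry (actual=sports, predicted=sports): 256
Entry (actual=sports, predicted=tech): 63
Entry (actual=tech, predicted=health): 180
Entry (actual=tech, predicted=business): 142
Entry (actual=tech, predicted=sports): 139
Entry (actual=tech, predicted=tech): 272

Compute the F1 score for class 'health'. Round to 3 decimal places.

0.388

Treat 'health' as positive and all other classes as negative.
F1 score = 2·TP/(2·TP+FP+FN).
health: TP=128, FP=83+57+180=320, FN=33+25+25=83 → 256/659 = 0.3885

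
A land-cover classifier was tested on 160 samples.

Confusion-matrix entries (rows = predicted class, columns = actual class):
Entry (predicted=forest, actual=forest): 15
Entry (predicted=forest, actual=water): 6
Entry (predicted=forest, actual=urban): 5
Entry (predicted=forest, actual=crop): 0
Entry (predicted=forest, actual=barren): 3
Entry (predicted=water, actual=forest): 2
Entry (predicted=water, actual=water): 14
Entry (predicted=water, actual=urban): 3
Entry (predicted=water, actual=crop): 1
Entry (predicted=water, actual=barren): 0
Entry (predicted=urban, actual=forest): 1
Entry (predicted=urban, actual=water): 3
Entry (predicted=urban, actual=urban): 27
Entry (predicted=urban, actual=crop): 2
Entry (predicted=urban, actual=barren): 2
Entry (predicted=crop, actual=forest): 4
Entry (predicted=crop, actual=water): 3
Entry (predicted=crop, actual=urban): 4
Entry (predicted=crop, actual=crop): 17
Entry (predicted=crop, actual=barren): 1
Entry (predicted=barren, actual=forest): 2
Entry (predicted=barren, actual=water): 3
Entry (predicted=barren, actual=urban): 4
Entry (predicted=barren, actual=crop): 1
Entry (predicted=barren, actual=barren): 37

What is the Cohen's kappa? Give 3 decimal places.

Observed agreement pₒ = trace/N = 110/160 = 0.6875
Expected agreement pₑ = Σ (rowᵢ·colᵢ)/N² = (24·29 + 29·20 + 43·35 + 21·29 + 43·47)/160² = 0.2114
κ = (pₒ − pₑ)/(1 − pₑ) = (0.6875 − 0.2114)/(1 − 0.2114) = 0.604

0.604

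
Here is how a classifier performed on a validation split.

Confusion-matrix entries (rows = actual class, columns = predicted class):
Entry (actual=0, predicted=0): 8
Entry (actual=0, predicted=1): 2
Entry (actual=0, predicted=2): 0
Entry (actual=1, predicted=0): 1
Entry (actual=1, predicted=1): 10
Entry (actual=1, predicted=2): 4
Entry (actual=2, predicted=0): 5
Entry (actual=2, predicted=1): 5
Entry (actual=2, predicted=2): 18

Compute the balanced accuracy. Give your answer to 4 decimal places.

0.7032

Balanced accuracy = mean of per-class recall.
  0: recall = 8/10 = 0.80000
  1: recall = 10/15 = 0.66667
  2: recall = 18/28 = 0.64286
Mean = (0.80000 + 0.66667 + 0.64286) / 3 = 0.7032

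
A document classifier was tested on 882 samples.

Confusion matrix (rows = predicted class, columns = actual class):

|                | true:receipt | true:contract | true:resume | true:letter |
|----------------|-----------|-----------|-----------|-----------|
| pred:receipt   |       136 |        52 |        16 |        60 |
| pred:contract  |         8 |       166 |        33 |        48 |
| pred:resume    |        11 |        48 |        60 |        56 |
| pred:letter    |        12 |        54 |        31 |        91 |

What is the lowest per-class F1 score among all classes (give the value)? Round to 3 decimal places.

Per-class F1 score (2·TP/(2·TP+FP+FN)):
  receipt: TP=136, FP=52+16+60=128, FN=8+11+12=31 → 272/431 = 0.6311
  contract: TP=166, FP=8+33+48=89, FN=52+48+54=154 → 332/575 = 0.5774
  resume: TP=60, FP=11+48+56=115, FN=16+33+31=80 → 120/315 = 0.3810
  letter: TP=91, FP=12+54+31=97, FN=60+48+56=164 → 182/443 = 0.4108
Lowest is class 'resume' with F1 score = 0.381.

0.381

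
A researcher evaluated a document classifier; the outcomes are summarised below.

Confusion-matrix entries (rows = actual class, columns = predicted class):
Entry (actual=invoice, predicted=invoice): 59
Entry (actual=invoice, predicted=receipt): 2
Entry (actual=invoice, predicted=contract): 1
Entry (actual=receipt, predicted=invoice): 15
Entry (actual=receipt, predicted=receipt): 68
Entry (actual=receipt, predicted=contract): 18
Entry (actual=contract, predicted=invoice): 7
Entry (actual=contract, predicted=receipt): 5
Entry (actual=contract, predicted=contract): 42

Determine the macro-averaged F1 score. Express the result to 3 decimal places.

Per-class F1 score (2·TP/(2·TP+FP+FN)):
  invoice: TP=59, FP=15+7=22, FN=2+1=3 → 118/143 = 0.8252
  receipt: TP=68, FP=2+5=7, FN=15+18=33 → 136/176 = 0.7727
  contract: TP=42, FP=1+18=19, FN=7+5=12 → 84/115 = 0.7304
Macro-F1 score = mean = (0.8252 + 0.7727 + 0.7304) / 3 = 0.776

0.776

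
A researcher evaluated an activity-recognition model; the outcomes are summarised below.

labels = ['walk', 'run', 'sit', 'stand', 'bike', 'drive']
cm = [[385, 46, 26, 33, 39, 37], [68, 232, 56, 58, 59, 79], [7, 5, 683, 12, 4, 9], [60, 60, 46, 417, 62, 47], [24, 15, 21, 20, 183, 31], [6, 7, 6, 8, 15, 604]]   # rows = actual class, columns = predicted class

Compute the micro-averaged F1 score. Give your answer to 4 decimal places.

0.7216

Micro-averaging pools counts across classes: ΣTP=2504, ΣFP=966, ΣFN=966.
Micro-F1 score = 2·TP/(2·TP+FP+FN) on pooled counts = 0.7216 (equals overall accuracy in single-label multiclass).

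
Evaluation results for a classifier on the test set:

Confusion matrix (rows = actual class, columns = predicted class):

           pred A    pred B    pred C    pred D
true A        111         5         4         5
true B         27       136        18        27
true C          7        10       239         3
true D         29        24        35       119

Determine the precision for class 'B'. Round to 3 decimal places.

Take TP from the diagonal, FP from the rest of the 'B' prediction marginal, FN from the rest of the 'B' actual marginal.
precision = TP/(TP+FP).
B: TP=136, FP=5+10+24=39 → 136/175 = 0.7771

0.777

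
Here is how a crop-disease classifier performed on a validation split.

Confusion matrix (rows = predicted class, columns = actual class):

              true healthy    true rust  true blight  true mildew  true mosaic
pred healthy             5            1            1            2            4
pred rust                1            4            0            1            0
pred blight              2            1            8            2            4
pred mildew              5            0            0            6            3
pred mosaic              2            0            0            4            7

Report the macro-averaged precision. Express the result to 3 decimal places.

0.498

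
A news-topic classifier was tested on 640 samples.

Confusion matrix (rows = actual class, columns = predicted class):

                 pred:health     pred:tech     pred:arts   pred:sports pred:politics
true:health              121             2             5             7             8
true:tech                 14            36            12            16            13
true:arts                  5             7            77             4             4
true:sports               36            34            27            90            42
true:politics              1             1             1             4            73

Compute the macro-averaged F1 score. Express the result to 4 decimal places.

0.6117

Per-class F1 score (2·TP/(2·TP+FP+FN)):
  health: TP=121, FP=14+5+36+1=56, FN=2+5+7+8=22 → 242/320 = 0.75625
  tech: TP=36, FP=2+7+34+1=44, FN=14+12+16+13=55 → 72/171 = 0.42105
  arts: TP=77, FP=5+12+27+1=45, FN=5+7+4+4=20 → 154/219 = 0.70320
  sports: TP=90, FP=7+16+4+4=31, FN=36+34+27+42=139 → 180/350 = 0.51429
  politics: TP=73, FP=8+13+4+42=67, FN=1+1+1+4=7 → 146/220 = 0.66364
Macro-F1 score = mean = (0.75625 + 0.42105 + 0.70320 + 0.51429 + 0.66364) / 5 = 0.6117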